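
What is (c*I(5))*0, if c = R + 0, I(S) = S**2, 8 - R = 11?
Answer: 0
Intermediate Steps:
R = -3 (R = 8 - 1*11 = 8 - 11 = -3)
c = -3 (c = -3 + 0 = -3)
(c*I(5))*0 = -3*5**2*0 = -3*25*0 = -75*0 = 0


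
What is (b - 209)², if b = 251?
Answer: 1764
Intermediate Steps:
(b - 209)² = (251 - 209)² = 42² = 1764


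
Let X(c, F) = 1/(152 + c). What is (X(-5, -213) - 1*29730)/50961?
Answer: -4370309/7491267 ≈ -0.58339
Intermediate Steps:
(X(-5, -213) - 1*29730)/50961 = (1/(152 - 5) - 1*29730)/50961 = (1/147 - 29730)*(1/50961) = -4370309/147*1/50961 = -4370309/7491267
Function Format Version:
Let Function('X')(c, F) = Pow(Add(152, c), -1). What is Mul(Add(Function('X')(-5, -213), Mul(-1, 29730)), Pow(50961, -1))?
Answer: Rational(-4370309, 7491267) ≈ -0.58339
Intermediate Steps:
Mul(Add(Function('X')(-5, -213), Mul(-1, 29730)), Pow(50961, -1)) = Mul(Add(Pow(Add(152, -5), -1), Mul(-1, 29730)), Pow(50961, -1)) = Mul(Add(Pow(147, -1), -29730), Rational(1, 50961)) = Mul(Add(Rational(1, 147), -29730), Rational(1, 50961)) = Mul(Rational(-4370309, 147), Rational(1, 50961)) = Rational(-4370309, 7491267)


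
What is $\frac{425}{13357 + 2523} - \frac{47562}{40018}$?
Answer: $- \frac{73827691}{63548584} \approx -1.1618$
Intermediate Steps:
$\frac{425}{13357 + 2523} - \frac{47562}{40018} = \frac{425}{15880} - \frac{23781}{20009} = 425 \cdot \frac{1}{15880} - \frac{23781}{20009} = \frac{85}{3176} - \frac{23781}{20009} = - \frac{73827691}{63548584}$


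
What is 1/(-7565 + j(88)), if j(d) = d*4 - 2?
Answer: -1/7215 ≈ -0.00013860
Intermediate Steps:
j(d) = -2 + 4*d (j(d) = 4*d - 2 = -2 + 4*d)
1/(-7565 + j(88)) = 1/(-7565 + (-2 + 4*88)) = 1/(-7565 + (-2 + 352)) = 1/(-7565 + 350) = 1/(-7215) = -1/7215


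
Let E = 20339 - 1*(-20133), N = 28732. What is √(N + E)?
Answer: 2*√17301 ≈ 263.07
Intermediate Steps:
E = 40472 (E = 20339 + 20133 = 40472)
√(N + E) = √(28732 + 40472) = √69204 = 2*√17301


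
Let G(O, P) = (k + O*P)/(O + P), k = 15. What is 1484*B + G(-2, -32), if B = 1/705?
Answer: -5239/23970 ≈ -0.21856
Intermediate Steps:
B = 1/705 ≈ 0.0014184
G(O, P) = (15 + O*P)/(O + P)
1484*B + G(-2, -32) = 1484*(1/705) + (15 - 2*(-32))/(-2 - 32) = 1484/705 + (15 + 64)/(-34) = 1484/705 - 1/34*79 = 1484/705 - 79/34 = -5239/23970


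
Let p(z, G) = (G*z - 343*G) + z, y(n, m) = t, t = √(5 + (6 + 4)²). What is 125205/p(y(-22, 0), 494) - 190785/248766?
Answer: -73130672372125/48542985121742 - 61976475*√105/28684863739 ≈ -1.5287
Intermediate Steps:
t = √105 (t = √(5 + 10²) = √(5 + 100) = √105 ≈ 10.247)
y(n, m) = √105
p(z, G) = z - 343*G + G*z (p(z, G) = (-343*G + G*z) + z = z - 343*G + G*z)
125205/p(y(-22, 0), 494) - 190785/248766 = 125205/(√105 - 343*494 + 494*√105) - 190785/248766 = 125205/(√105 - 169442 + 494*√105) - 190785*1/248766 = 125205/(-169442 + 495*√105) - 9085/11846 = -9085/11846 + 125205/(-169442 + 495*√105)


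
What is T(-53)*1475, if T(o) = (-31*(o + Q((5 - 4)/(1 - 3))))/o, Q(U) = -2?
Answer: -2514875/53 ≈ -47451.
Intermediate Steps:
T(o) = (62 - 31*o)/o (T(o) = (-31*(o - 2))/o = (-31*(-2 + o))/o = (62 - 31*o)/o)
T(-53)*1475 = (-31 + 62/(-53))*1475 = (-31 + 62*(-1/53))*1475 = (-31 - 62/53)*1475 = -1705/53*1475 = -2514875/53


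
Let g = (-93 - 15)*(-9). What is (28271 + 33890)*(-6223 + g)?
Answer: -326407411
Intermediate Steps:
g = 972 (g = -108*(-9) = 972)
(28271 + 33890)*(-6223 + g) = (28271 + 33890)*(-6223 + 972) = 62161*(-5251) = -326407411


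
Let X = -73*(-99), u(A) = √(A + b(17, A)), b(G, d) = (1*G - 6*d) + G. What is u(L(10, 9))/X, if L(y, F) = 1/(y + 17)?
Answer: √2739/65043 ≈ 0.00080463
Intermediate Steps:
L(y, F) = 1/(17 + y)
b(G, d) = -6*d + 2*G (b(G, d) = (G - 6*d) + G = -6*d + 2*G)
u(A) = √(34 - 5*A) (u(A) = √(A + (-6*A + 2*17)) = √(A + (-6*A + 34)) = √(A + (34 - 6*A)) = √(34 - 5*A))
X = 7227
u(L(10, 9))/X = √(34 - 5/(17 + 10))/7227 = √(34 - 5/27)*(1/7227) = √(913/27)*(1/7227) = (√2739/9)*(1/7227) = √2739/65043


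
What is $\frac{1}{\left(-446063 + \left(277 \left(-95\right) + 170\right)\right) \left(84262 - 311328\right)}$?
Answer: $\frac{1}{107222381728} \approx 9.3264 \cdot 10^{-12}$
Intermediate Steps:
$\frac{1}{\left(-446063 + \left(277 \left(-95\right) + 170\right)\right) \left(84262 - 311328\right)} = \frac{1}{\left(-446063 + \left(-26315 + 170\right)\right) \left(84262 - 311328\right)} = \frac{1}{\left(-446063 - 26145\right) \left(-227066\right)} = \frac{1}{\left(-472208\right) \left(-227066\right)} = \frac{1}{107222381728}$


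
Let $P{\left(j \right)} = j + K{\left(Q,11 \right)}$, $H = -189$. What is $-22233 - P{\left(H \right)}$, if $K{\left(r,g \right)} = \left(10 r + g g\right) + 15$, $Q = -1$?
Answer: $-22170$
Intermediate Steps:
$K{\left(r,g \right)} = 15 + g^{2} + 10 r$ ($K{\left(r,g \right)} = \left(10 r + g^{2}\right) + 15 = \left(g^{2} + 10 r\right) + 15 = 15 + g^{2} + 10 r$)
$P{\left(j \right)} = 126 + j$ ($P{\left(j \right)} = j + \left(15 + 11^{2} + 10 \left(-1\right)\right) = j + \left(15 + 121 - 10\right) = j + 126 = 126 + j$)
$-22233 - P{\left(H \right)} = -22233 - \left(126 - 189\right) = -22233 - -63 = -22233 + 63 = -22170$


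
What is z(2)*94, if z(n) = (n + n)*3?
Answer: 1128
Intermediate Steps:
z(n) = 6*n (z(n) = (2*n)*3 = 6*n)
z(2)*94 = (6*2)*94 = 12*94 = 1128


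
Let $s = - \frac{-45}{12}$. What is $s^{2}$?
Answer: $\frac{225}{16} \approx 14.063$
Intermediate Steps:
$s = \frac{15}{4}$ ($s = - \frac{-45}{12} = \left(-1\right) \left(- \frac{15}{4}\right) = \frac{15}{4} \approx 3.75$)
$s^{2} = \left(\frac{15}{4}\right)^{2} = \frac{225}{16}$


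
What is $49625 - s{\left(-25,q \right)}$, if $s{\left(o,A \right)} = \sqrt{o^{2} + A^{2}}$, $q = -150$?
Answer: $49625 - 25 \sqrt{37} \approx 49473.0$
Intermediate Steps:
$s{\left(o,A \right)} = \sqrt{A^{2} + o^{2}}$
$49625 - s{\left(-25,q \right)} = 49625 - \sqrt{\left(-150\right)^{2} + \left(-25\right)^{2}} = 49625 - \sqrt{22500 + 625} = 49625 - \sqrt{23125} = 49625 - 25 \sqrt{37}$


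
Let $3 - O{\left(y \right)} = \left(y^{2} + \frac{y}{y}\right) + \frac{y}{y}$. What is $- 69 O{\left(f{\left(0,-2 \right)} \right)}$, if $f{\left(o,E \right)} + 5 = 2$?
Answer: $552$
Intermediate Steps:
$f{\left(o,E \right)} = -3$ ($f{\left(o,E \right)} = -5 + 2 = -3$)
$O{\left(y \right)} = 1 - y^{2}$ ($O{\left(y \right)} = 3 - \left(\left(y^{2} + \frac{y}{y}\right) + \frac{y}{y}\right) = 3 - \left(\left(y^{2} + 1\right) + 1\right) = 3 - \left(\left(1 + y^{2}\right) + 1\right) = 3 - \left(2 + y^{2}\right) = 1 - y^{2}$)
$- 69 O{\left(f{\left(0,-2 \right)} \right)} = - 69 \left(1 - \left(-3\right)^{2}\right) = - 69 \left(1 - 9\right) = \left(-69\right) \left(-8\right) = 552$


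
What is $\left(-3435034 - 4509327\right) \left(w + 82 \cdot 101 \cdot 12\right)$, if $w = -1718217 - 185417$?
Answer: $14333613334250$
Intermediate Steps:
$w = -1903634$
$\left(-3435034 - 4509327\right) \left(w + 82 \cdot 101 \cdot 12\right) = \left(-3435034 - 4509327\right) \left(-1903634 + 82 \cdot 101 \cdot 12\right) = - 7944361 \left(-1903634 + 8282 \cdot 12\right) = - 7944361 \left(-1903634 + 99384\right) = \left(-7944361\right) \left(-1804250\right) = 14333613334250$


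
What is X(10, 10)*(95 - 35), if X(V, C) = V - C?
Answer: 0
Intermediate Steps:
X(10, 10)*(95 - 35) = (10 - 1*10)*(95 - 35) = (10 - 10)*60 = 0*60 = 0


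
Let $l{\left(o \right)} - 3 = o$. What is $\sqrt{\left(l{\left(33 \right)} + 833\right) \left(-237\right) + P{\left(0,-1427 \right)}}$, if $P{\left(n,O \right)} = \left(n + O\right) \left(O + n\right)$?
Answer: $2 \sqrt{457594} \approx 1352.9$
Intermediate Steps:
$l{\left(o \right)} = 3 + o$
$P{\left(n,O \right)} = \left(O + n\right)^{2}$ ($P{\left(n,O \right)} = \left(O + n\right) \left(O + n\right) = \left(O + n\right)^{2}$)
$\sqrt{\left(l{\left(33 \right)} + 833\right) \left(-237\right) + P{\left(0,-1427 \right)}} = \sqrt{\left(\left(3 + 33\right) + 833\right) \left(-237\right) + \left(-1427 + 0\right)^{2}} = \sqrt{\left(36 + 833\right) \left(-237\right) + \left(-1427\right)^{2}} = \sqrt{869 \left(-237\right) + 2036329} = \sqrt{-205953 + 2036329} = \sqrt{1830376} = 2 \sqrt{457594}$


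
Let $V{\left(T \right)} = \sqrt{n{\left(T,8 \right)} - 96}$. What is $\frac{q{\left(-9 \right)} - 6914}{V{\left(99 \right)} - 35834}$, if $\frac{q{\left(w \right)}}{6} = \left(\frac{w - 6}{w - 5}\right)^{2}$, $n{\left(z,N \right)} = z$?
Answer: $\frac{12127963549}{62919702097} + \frac{676897 \sqrt{3}}{125839404194} \approx 0.19276$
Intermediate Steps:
$V{\left(T \right)} = \sqrt{-96 + T}$ ($V{\left(T \right)} = \sqrt{T - 96} = \sqrt{-96 + T}$)
$q{\left(w \right)} = \frac{6 \left(-6 + w\right)^{2}}{\left(-5 + w\right)^{2}}$ ($q{\left(w \right)} = 6 \left(\frac{w - 6}{w - 5}\right)^{2} = 6 \left(\frac{-6 + w}{-5 + w}\right)^{2} = 6 \frac{\left(-6 + w\right)^{2}}{\left(-5 + w\right)^{2}} = \frac{6 \left(-6 + w\right)^{2}}{\left(-5 + w\right)^{2}}$)
$\frac{q{\left(-9 \right)} - 6914}{V{\left(99 \right)} - 35834} = \frac{\frac{6 \left(-6 - 9\right)^{2}}{\left(-5 - 9\right)^{2}} - 6914}{\sqrt{-96 + 99} - 35834} = \frac{\frac{6 \left(-15\right)^{2}}{196} - 6914}{\sqrt{3} - 35834} = \frac{6 \cdot 225 \cdot \frac{1}{196} - 6914}{-35834 + \sqrt{3}} = \frac{\frac{675}{98} - 6914}{-35834 + \sqrt{3}} = - \frac{676897}{98 \left(-35834 + \sqrt{3}\right)}$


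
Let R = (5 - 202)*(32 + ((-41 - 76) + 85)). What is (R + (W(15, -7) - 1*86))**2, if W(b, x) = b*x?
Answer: 36481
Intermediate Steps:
R = 0 (R = -197*(32 + (-117 + 85)) = -197*(32 - 32) = -197*0 = 0)
(R + (W(15, -7) - 1*86))**2 = (0 + (15*(-7) - 1*86))**2 = (0 + (-105 - 86))**2 = (0 - 191)**2 = (-191)**2 = 36481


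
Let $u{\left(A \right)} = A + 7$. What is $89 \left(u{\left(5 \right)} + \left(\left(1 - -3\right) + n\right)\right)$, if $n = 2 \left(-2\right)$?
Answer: $1068$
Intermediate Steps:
$u{\left(A \right)} = 7 + A$
$n = -4$
$89 \left(u{\left(5 \right)} + \left(\left(1 - -3\right) + n\right)\right) = 89 \left(\left(7 + 5\right) + \left(\left(1 - -3\right) - 4\right)\right) = 89 \left(12 + \left(\left(1 + 3\right) - 4\right)\right) = 89 \left(12 + \left(4 - 4\right)\right) = 89 \left(12 + 0\right) = 89 \cdot 12 = 1068$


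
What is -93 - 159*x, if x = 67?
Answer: -10746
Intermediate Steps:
-93 - 159*x = -93 - 159*67 = -93 - 10653 = -10746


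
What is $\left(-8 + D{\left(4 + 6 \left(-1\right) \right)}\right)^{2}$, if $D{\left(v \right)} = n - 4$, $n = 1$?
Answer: $121$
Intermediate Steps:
$D{\left(v \right)} = -3$ ($D{\left(v \right)} = 1 - 4 = -3$)
$\left(-8 + D{\left(4 + 6 \left(-1\right) \right)}\right)^{2} = \left(-8 - 3\right)^{2} = \left(-11\right)^{2} = 121$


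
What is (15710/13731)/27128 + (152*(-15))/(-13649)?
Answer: 424751020415/2542089179316 ≈ 0.16709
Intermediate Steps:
(15710/13731)/27128 + (152*(-15))/(-13649) = (15710*(1/13731))*(1/27128) - 2280*(-1/13649) = (15710/13731)*(1/27128) + 2280/13649 = 7855/186247284 + 2280/13649 = 424751020415/2542089179316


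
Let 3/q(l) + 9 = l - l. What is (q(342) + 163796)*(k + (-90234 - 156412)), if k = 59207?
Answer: -92105087893/3 ≈ -3.0702e+10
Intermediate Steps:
q(l) = -⅓ (q(l) = 3/(-9 + (l - l)) = 3/(-9 + 0) = 3/(-9) = 3*(-⅑) = -⅓)
(q(342) + 163796)*(k + (-90234 - 156412)) = (-⅓ + 163796)*(59207 + (-90234 - 156412)) = 491387*(59207 - 246646)/3 = (491387/3)*(-187439) = -92105087893/3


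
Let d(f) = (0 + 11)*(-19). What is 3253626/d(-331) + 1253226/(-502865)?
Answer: -148763323884/9554435 ≈ -15570.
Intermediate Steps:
d(f) = -209 (d(f) = 11*(-19) = -209)
3253626/d(-331) + 1253226/(-502865) = 3253626/(-209) + 1253226/(-502865) = 3253626*(-1/209) + 1253226*(-1/502865) = -3253626/209 - 1253226/502865 = -148763323884/9554435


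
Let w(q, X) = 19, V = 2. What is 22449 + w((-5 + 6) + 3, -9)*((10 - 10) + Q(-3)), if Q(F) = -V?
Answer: 22411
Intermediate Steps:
Q(F) = -2 (Q(F) = -1*2 = -2)
22449 + w((-5 + 6) + 3, -9)*((10 - 10) + Q(-3)) = 22449 + 19*((10 - 10) - 2) = 22449 + 19*(0 - 2) = 22449 + 19*(-2) = 22449 - 38 = 22411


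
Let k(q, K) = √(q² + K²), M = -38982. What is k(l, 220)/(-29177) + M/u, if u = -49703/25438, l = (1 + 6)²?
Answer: 43114092/2161 - √50801/29177 ≈ 19951.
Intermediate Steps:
l = 49 (l = 7² = 49)
u = -2161/1106 (u = -49703*1/25438 = -2161/1106 ≈ -1.9539)
k(q, K) = √(K² + q²)
k(l, 220)/(-29177) + M/u = √(220² + 49²)/(-29177) - 38982/(-2161/1106) = √(48400 + 2401)*(-1/29177) - 38982*(-1106/2161) = √50801*(-1/29177) + 43114092/2161 = -√50801/29177 + 43114092/2161 = 43114092/2161 - √50801/29177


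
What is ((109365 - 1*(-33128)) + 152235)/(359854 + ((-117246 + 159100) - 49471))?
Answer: 294728/352237 ≈ 0.83673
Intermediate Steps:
((109365 - 1*(-33128)) + 152235)/(359854 + ((-117246 + 159100) - 49471)) = ((109365 + 33128) + 152235)/(359854 + (41854 - 49471)) = (142493 + 152235)/(359854 - 7617) = 294728/352237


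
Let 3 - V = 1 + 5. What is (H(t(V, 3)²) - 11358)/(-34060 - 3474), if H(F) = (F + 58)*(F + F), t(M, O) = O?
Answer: 5076/18767 ≈ 0.27047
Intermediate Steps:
V = -3 (V = 3 - (1 + 5) = 3 - 1*6 = 3 - 6 = -3)
H(F) = 2*F*(58 + F) (H(F) = (58 + F)*(2*F) = 2*F*(58 + F))
(H(t(V, 3)²) - 11358)/(-34060 - 3474) = (2*3²*(58 + 3²) - 11358)/(-34060 - 3474) = (2*9*(58 + 9) - 11358)/(-37534) = (2*9*67 - 11358)*(-1/37534) = (1206 - 11358)*(-1/37534) = -10152*(-1/37534) = 5076/18767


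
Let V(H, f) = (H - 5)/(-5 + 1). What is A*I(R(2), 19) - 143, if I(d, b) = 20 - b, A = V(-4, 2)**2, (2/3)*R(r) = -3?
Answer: -2207/16 ≈ -137.94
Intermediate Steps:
R(r) = -9/2 (R(r) = (3/2)*(-3) = -9/2)
V(H, f) = 5/4 - H/4 (V(H, f) = (-5 + H)/(-4) = (-5 + H)*(-1/4) = 5/4 - H/4)
A = 81/16 (A = (5/4 - 1/4*(-4))**2 = (5/4 + 1)**2 = (9/4)**2 = 81/16 ≈ 5.0625)
A*I(R(2), 19) - 143 = 81*(20 - 1*19)/16 - 143 = 81*(20 - 19)/16 - 143 = (81/16)*1 - 143 = 81/16 - 143 = -2207/16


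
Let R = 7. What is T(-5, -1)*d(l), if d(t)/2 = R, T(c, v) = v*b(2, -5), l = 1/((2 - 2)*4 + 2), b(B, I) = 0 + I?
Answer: 70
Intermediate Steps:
b(B, I) = I
l = ½ (l = 1/(0*4 + 2) = 1/(0 + 2) = 1/2 = ½ ≈ 0.50000)
T(c, v) = -5*v (T(c, v) = v*(-5) = -5*v)
d(t) = 14 (d(t) = 2*7 = 14)
T(-5, -1)*d(l) = -5*(-1)*14 = 5*14 = 70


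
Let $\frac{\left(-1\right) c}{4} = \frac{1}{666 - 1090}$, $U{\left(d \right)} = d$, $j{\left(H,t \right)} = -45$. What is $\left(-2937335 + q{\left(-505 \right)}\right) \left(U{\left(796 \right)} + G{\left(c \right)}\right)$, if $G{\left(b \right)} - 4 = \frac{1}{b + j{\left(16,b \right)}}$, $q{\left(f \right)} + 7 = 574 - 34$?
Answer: $- \frac{11204175689388}{4769} \approx -2.3494 \cdot 10^{9}$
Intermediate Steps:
$q{\left(f \right)} = 533$ ($q{\left(f \right)} = -7 + \left(574 - 34\right) = -7 + 540 = 533$)
$c = \frac{1}{106}$ ($c = - \frac{4}{666 - 1090} = - \frac{4}{-424} = \left(-4\right) \left(- \frac{1}{424}\right) = \frac{1}{106} \approx 0.009434$)
$G{\left(b \right)} = 4 + \frac{1}{-45 + b}$ ($G{\left(b \right)} = 4 + \frac{1}{b - 45} = 4 + \frac{1}{-45 + b}$)
$\left(-2937335 + q{\left(-505 \right)}\right) \left(U{\left(796 \right)} + G{\left(c \right)}\right) = \left(-2937335 + 533\right) \left(796 + \frac{-179 + 4 \cdot \frac{1}{106}}{-45 + \frac{1}{106}}\right) = - 2936802 \left(796 + \frac{-179 + \frac{2}{53}}{- \frac{4769}{106}}\right) = - 2936802 \left(796 - - \frac{18970}{4769}\right) = - 2936802 \left(796 + \frac{18970}{4769}\right) = \left(-2936802\right) \frac{3815094}{4769} = - \frac{11204175689388}{4769}$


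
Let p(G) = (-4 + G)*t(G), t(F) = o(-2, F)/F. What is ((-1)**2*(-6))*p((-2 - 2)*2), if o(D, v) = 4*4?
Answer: -144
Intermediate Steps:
o(D, v) = 16
t(F) = 16/F
p(G) = 16*(-4 + G)/G (p(G) = (-4 + G)*(16/G) = 16*(-4 + G)/G)
((-1)**2*(-6))*p((-2 - 2)*2) = ((-1)**2*(-6))*(16 - 64*1/(2*(-2 - 2))) = (1*(-6))*(16 - 64/((-4*2))) = -6*(16 - 64/(-8)) = -6*(16 - 64*(-1/8)) = -6*(16 + 8) = -6*24 = -144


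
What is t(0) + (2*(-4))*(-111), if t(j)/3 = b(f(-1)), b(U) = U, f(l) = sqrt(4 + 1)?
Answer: 888 + 3*sqrt(5) ≈ 894.71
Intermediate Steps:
f(l) = sqrt(5)
t(j) = 3*sqrt(5)
t(0) + (2*(-4))*(-111) = 3*sqrt(5) + (2*(-4))*(-111) = 3*sqrt(5) - 8*(-111) = 3*sqrt(5) + 888 = 888 + 3*sqrt(5)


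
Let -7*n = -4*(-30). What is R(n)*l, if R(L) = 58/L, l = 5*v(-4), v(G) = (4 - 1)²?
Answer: -609/4 ≈ -152.25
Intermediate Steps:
v(G) = 9 (v(G) = 3² = 9)
n = -120/7 (n = -(-4)*(-30)/7 = -⅐*120 = -120/7 ≈ -17.143)
l = 45 (l = 5*9 = 45)
R(n)*l = (58/(-120/7))*45 = (58*(-7/120))*45 = -203/60*45 = -609/4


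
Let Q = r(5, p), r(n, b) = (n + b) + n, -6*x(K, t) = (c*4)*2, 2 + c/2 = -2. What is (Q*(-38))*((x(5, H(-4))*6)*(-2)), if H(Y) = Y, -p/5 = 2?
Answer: 0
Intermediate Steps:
c = -8 (c = -4 + 2*(-2) = -4 - 4 = -8)
p = -10 (p = -5*2 = -10)
x(K, t) = 32/3 (x(K, t) = -(-8*4)*2/6 = -(-16)*2/3 = -1/6*(-64) = 32/3)
r(n, b) = b + 2*n (r(n, b) = (b + n) + n = b + 2*n)
Q = 0 (Q = -10 + 2*5 = -10 + 10 = 0)
(Q*(-38))*((x(5, H(-4))*6)*(-2)) = (0*(-38))*(((32/3)*6)*(-2)) = 0*(64*(-2)) = 0*(-128) = 0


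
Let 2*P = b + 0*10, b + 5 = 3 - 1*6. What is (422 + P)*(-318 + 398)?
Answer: 33440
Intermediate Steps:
b = -8 (b = -5 + (3 - 1*6) = -5 + (3 - 6) = -5 - 3 = -8)
P = -4 (P = (-8 + 0*10)/2 = (-8 + 0)/2 = (1/2)*(-8) = -4)
(422 + P)*(-318 + 398) = (422 - 4)*(-318 + 398) = 418*80 = 33440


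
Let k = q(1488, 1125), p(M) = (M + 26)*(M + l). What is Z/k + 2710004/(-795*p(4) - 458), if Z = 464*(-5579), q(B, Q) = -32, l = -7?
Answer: 2876866445/35546 ≈ 80934.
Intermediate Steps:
p(M) = (-7 + M)*(26 + M) (p(M) = (M + 26)*(M - 7) = (26 + M)*(-7 + M) = (-7 + M)*(26 + M))
k = -32
Z = -2588656
Z/k + 2710004/(-795*p(4) - 458) = -2588656/(-32) + 2710004/(-795*(-182 + 4² + 19*4) - 458) = -2588656*(-1/32) + 2710004/(-795*(-182 + 16 + 76) - 458) = 161791/2 + 2710004/(-795*(-90) - 458) = 161791/2 + 2710004/(71550 - 458) = 161791/2 + 2710004/71092 = 161791/2 + 2710004*(1/71092) = 161791/2 + 677501/17773 = 2876866445/35546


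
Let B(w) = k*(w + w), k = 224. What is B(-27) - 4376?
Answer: -16472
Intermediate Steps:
B(w) = 448*w (B(w) = 224*(w + w) = 224*(2*w) = 448*w)
B(-27) - 4376 = 448*(-27) - 4376 = -12096 - 4376 = -16472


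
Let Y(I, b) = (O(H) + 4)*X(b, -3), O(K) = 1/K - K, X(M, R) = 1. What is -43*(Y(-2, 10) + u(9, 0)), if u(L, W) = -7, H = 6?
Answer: 2279/6 ≈ 379.83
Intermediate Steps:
Y(I, b) = -11/6 (Y(I, b) = ((1/6 - 1*6) + 4)*1 = ((⅙ - 6) + 4)*1 = (-35/6 + 4)*1 = -11/6*1 = -11/6)
-43*(Y(-2, 10) + u(9, 0)) = -43*(-11/6 - 7) = -43*(-53/6) = 2279/6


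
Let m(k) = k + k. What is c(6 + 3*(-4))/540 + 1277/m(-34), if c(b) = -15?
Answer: -5755/306 ≈ -18.807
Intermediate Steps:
m(k) = 2*k
c(6 + 3*(-4))/540 + 1277/m(-34) = -15/540 + 1277/((2*(-34))) = -15*1/540 + 1277/(-68) = -1/36 + 1277*(-1/68) = -1/36 - 1277/68 = -5755/306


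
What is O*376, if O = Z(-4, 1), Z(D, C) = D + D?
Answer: -3008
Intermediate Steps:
Z(D, C) = 2*D
O = -8 (O = 2*(-4) = -8)
O*376 = -8*376 = -3008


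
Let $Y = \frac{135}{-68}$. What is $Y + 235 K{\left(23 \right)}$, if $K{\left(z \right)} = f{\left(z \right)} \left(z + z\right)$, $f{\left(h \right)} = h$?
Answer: $\frac{16906705}{68} \approx 2.4863 \cdot 10^{5}$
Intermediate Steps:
$Y = - \frac{135}{68}$ ($Y = 135 \left(- \frac{1}{68}\right) = - \frac{135}{68} \approx -1.9853$)
$K{\left(z \right)} = 2 z^{2}$ ($K{\left(z \right)} = z \left(z + z\right) = z 2 z = 2 z^{2}$)
$Y + 235 K{\left(23 \right)} = - \frac{135}{68} + 235 \cdot 2 \cdot 23^{2} = - \frac{135}{68} + 235 \cdot 2 \cdot 529 = - \frac{135}{68} + 235 \cdot 1058 = - \frac{135}{68} + 248630 = \frac{16906705}{68}$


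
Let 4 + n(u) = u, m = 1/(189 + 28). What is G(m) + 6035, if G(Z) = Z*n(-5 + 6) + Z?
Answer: 1309593/217 ≈ 6035.0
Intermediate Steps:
m = 1/217 ≈ 0.0046083
n(u) = -4 + u
G(Z) = -2*Z (G(Z) = Z*(-4 + (-5 + 6)) + Z = Z*(-4 + 1) + Z = Z*(-3) + Z = -3*Z + Z = -2*Z)
G(m) + 6035 = -2*1/217 + 6035 = -2/217 + 6035 = 1309593/217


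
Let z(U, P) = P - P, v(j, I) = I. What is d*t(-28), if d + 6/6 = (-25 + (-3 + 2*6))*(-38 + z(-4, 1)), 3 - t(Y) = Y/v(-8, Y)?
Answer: 1214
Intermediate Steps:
z(U, P) = 0
t(Y) = 2 (t(Y) = 3 - Y/Y = 3 - 1*1 = 3 - 1 = 2)
d = 607 (d = -1 + (-25 + (-3 + 2*6))*(-38 + 0) = -1 + (-25 + (-3 + 12))*(-38) = -1 + (-25 + 9)*(-38) = -1 - 16*(-38) = -1 + 608 = 607)
d*t(-28) = 607*2 = 1214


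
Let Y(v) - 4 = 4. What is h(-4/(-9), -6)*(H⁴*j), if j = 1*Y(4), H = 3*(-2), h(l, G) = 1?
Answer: 10368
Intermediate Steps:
Y(v) = 8 (Y(v) = 4 + 4 = 8)
H = -6
j = 8 (j = 1*8 = 8)
h(-4/(-9), -6)*(H⁴*j) = 1*((-6)⁴*8) = 1*(1296*8) = 1*10368 = 10368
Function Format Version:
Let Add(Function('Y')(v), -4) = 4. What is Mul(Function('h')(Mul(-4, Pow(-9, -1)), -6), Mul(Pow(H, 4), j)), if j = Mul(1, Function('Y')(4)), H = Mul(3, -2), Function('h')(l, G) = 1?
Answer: 10368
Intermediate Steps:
Function('Y')(v) = 8 (Function('Y')(v) = Add(4, 4) = 8)
H = -6
j = 8 (j = Mul(1, 8) = 8)
Mul(Function('h')(Mul(-4, Pow(-9, -1)), -6), Mul(Pow(H, 4), j)) = Mul(1, Mul(Pow(-6, 4), 8)) = Mul(1, Mul(1296, 8)) = Mul(1, 10368) = 10368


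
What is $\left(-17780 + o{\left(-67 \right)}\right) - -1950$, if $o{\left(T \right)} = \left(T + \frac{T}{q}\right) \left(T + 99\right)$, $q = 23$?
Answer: $- \frac{415546}{23} \approx -18067.0$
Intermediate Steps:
$o{\left(T \right)} = \frac{24 T \left(99 + T\right)}{23}$ ($o{\left(T \right)} = \left(T + \frac{T}{23}\right) \left(T + 99\right) = \left(T + T \frac{1}{23}\right) \left(99 + T\right) = \left(T + \frac{T}{23}\right) \left(99 + T\right) = \frac{24 T}{23} \left(99 + T\right) = \frac{24 T \left(99 + T\right)}{23}$)
$\left(-17780 + o{\left(-67 \right)}\right) - -1950 = \left(-17780 + \frac{24}{23} \left(-67\right) \left(99 - 67\right)\right) - -1950 = \left(-17780 + \frac{24}{23} \left(-67\right) 32\right) + 1950 = \left(-17780 - \frac{51456}{23}\right) + 1950 = - \frac{460396}{23} + 1950 = - \frac{415546}{23}$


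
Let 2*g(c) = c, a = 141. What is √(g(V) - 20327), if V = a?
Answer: I*√81026/2 ≈ 142.33*I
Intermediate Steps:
V = 141
g(c) = c/2
√(g(V) - 20327) = √((½)*141 - 20327) = √(141/2 - 20327) = √(-40513/2) = I*√81026/2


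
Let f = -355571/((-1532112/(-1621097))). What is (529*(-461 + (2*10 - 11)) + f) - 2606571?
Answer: -4936314025435/1532112 ≈ -3.2219e+6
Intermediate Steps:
f = -576415081387/1532112 (f = -355571/((-1532112*(-1/1621097))) = -355571/1532112/1621097 = -355571*1621097/1532112 = -576415081387/1532112 ≈ -3.7622e+5)
(529*(-461 + (2*10 - 11)) + f) - 2606571 = (529*(-461 + (2*10 - 11)) - 576415081387/1532112) - 2606571 = (529*(-461 + (20 - 11)) - 576415081387/1532112) - 2606571 = (529*(-461 + 9) - 576415081387/1532112) - 2606571 = (529*(-452) - 576415081387/1532112) - 2606571 = (-239108 - 576415081387/1532112) - 2606571 = -942755317483/1532112 - 2606571 = -4936314025435/1532112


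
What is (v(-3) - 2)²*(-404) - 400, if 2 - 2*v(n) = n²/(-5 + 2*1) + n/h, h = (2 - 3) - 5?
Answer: -1701/4 ≈ -425.25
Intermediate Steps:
h = -6 (h = -1 - 5 = -6)
v(n) = 1 + n²/6 + n/12 (v(n) = 1 - (n²/(-5 + 2*1) + n/(-6))/2 = 1 - (n²/(-5 + 2) + n*(-⅙))/2 = 1 - (n²/(-3) - n/6)/2 = 1 - (n²*(-⅓) - n/6)/2 = 1 - (-n²/3 - n/6)/2 = 1 + (n²/6 + n/12) = 1 + n²/6 + n/12)
(v(-3) - 2)²*(-404) - 400 = ((1 + (⅙)*(-3)² + (1/12)*(-3)) - 2)²*(-404) - 400 = ((1 + (⅙)*9 - ¼) - 2)²*(-404) - 400 = ((1 + 3/2 - ¼) - 2)²*(-404) - 400 = (9/4 - 2)²*(-404) - 400 = (¼)²*(-404) - 400 = (1/16)*(-404) - 400 = -101/4 - 400 = -1701/4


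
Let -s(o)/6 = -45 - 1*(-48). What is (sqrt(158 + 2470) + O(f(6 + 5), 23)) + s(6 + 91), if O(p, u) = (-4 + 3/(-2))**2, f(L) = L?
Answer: 49/4 + 6*sqrt(73) ≈ 63.514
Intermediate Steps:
s(o) = -18 (s(o) = -6*(-45 - 1*(-48)) = -6*(-45 + 48) = -6*3 = -18)
O(p, u) = 121/4 (O(p, u) = (-4 + 3*(-1/2))**2 = (-4 - 3/2)**2 = (-11/2)**2 = 121/4)
(sqrt(158 + 2470) + O(f(6 + 5), 23)) + s(6 + 91) = (sqrt(158 + 2470) + 121/4) - 18 = (sqrt(2628) + 121/4) - 18 = (6*sqrt(73) + 121/4) - 18 = (121/4 + 6*sqrt(73)) - 18 = 49/4 + 6*sqrt(73)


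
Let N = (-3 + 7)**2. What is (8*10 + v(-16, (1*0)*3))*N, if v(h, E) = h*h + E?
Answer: 5376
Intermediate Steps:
v(h, E) = E + h**2 (v(h, E) = h**2 + E = E + h**2)
N = 16 (N = 4**2 = 16)
(8*10 + v(-16, (1*0)*3))*N = (8*10 + ((1*0)*3 + (-16)**2))*16 = (80 + (0*3 + 256))*16 = (80 + (0 + 256))*16 = (80 + 256)*16 = 336*16 = 5376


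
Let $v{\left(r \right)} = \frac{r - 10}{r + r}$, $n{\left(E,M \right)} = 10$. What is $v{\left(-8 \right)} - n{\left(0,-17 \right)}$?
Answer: $- \frac{71}{8} \approx -8.875$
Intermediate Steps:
$v{\left(r \right)} = \frac{-10 + r}{2 r}$
$v{\left(-8 \right)} - n{\left(0,-17 \right)} = \frac{-10 - 8}{2 \left(-8\right)} - 10 = \frac{1}{2} \left(- \frac{1}{8}\right) \left(-18\right) - 10 = \frac{9}{8} - 10 = - \frac{71}{8}$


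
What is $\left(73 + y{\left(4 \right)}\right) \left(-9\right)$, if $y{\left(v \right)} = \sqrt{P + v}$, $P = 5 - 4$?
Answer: $-657 - 9 \sqrt{5} \approx -677.13$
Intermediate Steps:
$P = 1$ ($P = 5 - 4 = 1$)
$y{\left(v \right)} = \sqrt{1 + v}$
$\left(73 + y{\left(4 \right)}\right) \left(-9\right) = \left(73 + \sqrt{1 + 4}\right) \left(-9\right) = \left(73 + \sqrt{5}\right) \left(-9\right) = -657 - 9 \sqrt{5}$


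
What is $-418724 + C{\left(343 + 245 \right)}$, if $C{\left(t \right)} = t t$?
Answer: $-72980$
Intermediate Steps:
$C{\left(t \right)} = t^{2}$
$-418724 + C{\left(343 + 245 \right)} = -418724 + \left(343 + 245\right)^{2} = -418724 + 588^{2} = -418724 + 345744 = -72980$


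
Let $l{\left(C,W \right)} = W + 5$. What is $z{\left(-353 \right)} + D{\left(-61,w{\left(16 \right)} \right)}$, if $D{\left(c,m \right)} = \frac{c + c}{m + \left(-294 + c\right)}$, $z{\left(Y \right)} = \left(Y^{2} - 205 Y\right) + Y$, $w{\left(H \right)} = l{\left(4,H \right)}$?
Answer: $\frac{32835768}{167} \approx 1.9662 \cdot 10^{5}$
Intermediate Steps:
$l{\left(C,W \right)} = 5 + W$
$w{\left(H \right)} = 5 + H$
$z{\left(Y \right)} = Y^{2} - 204 Y$
$D{\left(c,m \right)} = \frac{2 c}{-294 + c + m}$
$z{\left(-353 \right)} + D{\left(-61,w{\left(16 \right)} \right)} = - 353 \left(-204 - 353\right) + 2 \left(-61\right) \frac{1}{-294 - 61 + \left(5 + 16\right)} = \left(-353\right) \left(-557\right) + 2 \left(-61\right) \frac{1}{-294 - 61 + 21} = 196621 + 2 \left(-61\right) \frac{1}{-334} = 196621 + 2 \left(-61\right) \left(- \frac{1}{334}\right) = 196621 + \frac{61}{167} = \frac{32835768}{167}$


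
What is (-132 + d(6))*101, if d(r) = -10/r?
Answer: -40501/3 ≈ -13500.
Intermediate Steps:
(-132 + d(6))*101 = (-132 - 10/6)*101 = (-132 - 10*1/6)*101 = (-132 - 5/3)*101 = -401/3*101 = -40501/3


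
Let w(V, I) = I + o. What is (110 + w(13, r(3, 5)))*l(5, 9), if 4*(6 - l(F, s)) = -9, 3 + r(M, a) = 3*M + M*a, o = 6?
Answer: 4521/4 ≈ 1130.3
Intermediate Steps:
r(M, a) = -3 + 3*M + M*a (r(M, a) = -3 + (3*M + M*a) = -3 + 3*M + M*a)
l(F, s) = 33/4 (l(F, s) = 6 - ¼*(-9) = 6 + 9/4 = 33/4)
w(V, I) = 6 + I (w(V, I) = I + 6 = 6 + I)
(110 + w(13, r(3, 5)))*l(5, 9) = (110 + (6 + (-3 + 3*3 + 3*5)))*(33/4) = (110 + (6 + (-3 + 9 + 15)))*(33/4) = (110 + (6 + 21))*(33/4) = (110 + 27)*(33/4) = 137*(33/4) = 4521/4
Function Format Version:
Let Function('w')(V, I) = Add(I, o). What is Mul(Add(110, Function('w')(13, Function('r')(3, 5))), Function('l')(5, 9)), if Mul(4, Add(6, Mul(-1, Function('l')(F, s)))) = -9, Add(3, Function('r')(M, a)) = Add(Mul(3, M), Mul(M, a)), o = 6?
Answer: Rational(4521, 4) ≈ 1130.3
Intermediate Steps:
Function('r')(M, a) = Add(-3, Mul(3, M), Mul(M, a)) (Function('r')(M, a) = Add(-3, Add(Mul(3, M), Mul(M, a))) = Add(-3, Mul(3, M), Mul(M, a)))
Function('l')(F, s) = Rational(33, 4) (Function('l')(F, s) = Add(6, Mul(Rational(-1, 4), -9)) = Add(6, Rational(9, 4)) = Rational(33, 4))
Function('w')(V, I) = Add(6, I) (Function('w')(V, I) = Add(I, 6) = Add(6, I))
Mul(Add(110, Function('w')(13, Function('r')(3, 5))), Function('l')(5, 9)) = Mul(Add(110, Add(6, Add(-3, Mul(3, 3), Mul(3, 5)))), Rational(33, 4)) = Mul(Add(110, Add(6, Add(-3, 9, 15))), Rational(33, 4)) = Mul(Add(110, Add(6, 21)), Rational(33, 4)) = Mul(Add(110, 27), Rational(33, 4)) = Mul(137, Rational(33, 4)) = Rational(4521, 4)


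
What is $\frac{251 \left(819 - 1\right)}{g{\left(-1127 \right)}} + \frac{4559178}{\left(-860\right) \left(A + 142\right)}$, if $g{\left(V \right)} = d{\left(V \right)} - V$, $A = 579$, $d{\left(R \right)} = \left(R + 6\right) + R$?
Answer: $- \frac{66210158809}{347543630} \approx -190.51$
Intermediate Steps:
$d{\left(R \right)} = 6 + 2 R$ ($d{\left(R \right)} = \left(6 + R\right) + R = 6 + 2 R$)
$g{\left(V \right)} = 6 + V$ ($g{\left(V \right)} = \left(6 + 2 V\right) - V = 6 + V$)
$\frac{251 \left(819 - 1\right)}{g{\left(-1127 \right)}} + \frac{4559178}{\left(-860\right) \left(A + 142\right)} = \frac{251 \left(819 - 1\right)}{6 - 1127} + \frac{4559178}{\left(-860\right) \left(579 + 142\right)} = \frac{251 \cdot 818}{-1121} + \frac{4559178}{\left(-860\right) 721} = 205318 \left(- \frac{1}{1121}\right) + \frac{4559178}{-620060} = - \frac{205318}{1121} + 4559178 \left(- \frac{1}{620060}\right) = - \frac{205318}{1121} - \frac{2279589}{310030} = - \frac{66210158809}{347543630}$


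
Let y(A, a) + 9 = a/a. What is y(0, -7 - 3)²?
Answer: 64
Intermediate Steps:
y(A, a) = -8 (y(A, a) = -9 + a/a = -9 + 1 = -8)
y(0, -7 - 3)² = (-8)² = 64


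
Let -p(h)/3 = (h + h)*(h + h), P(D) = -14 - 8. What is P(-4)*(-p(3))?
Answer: -2376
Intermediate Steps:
P(D) = -22
p(h) = -12*h² (p(h) = -3*(h + h)*(h + h) = -3*2*h*2*h = -12*h²)
P(-4)*(-p(3)) = -(-22)*(-12*3²) = -(-22)*(-12*9) = -(-22)*(-108) = -22*108 = -2376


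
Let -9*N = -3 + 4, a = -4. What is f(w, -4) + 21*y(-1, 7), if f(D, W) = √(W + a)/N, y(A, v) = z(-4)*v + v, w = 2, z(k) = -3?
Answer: -294 - 18*I*√2 ≈ -294.0 - 25.456*I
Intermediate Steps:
y(A, v) = -2*v (y(A, v) = -3*v + v = -2*v)
N = -⅑ (N = -(-3 + 4)/9 = -⅑*1 = -⅑ ≈ -0.11111)
f(D, W) = -9*√(-4 + W) (f(D, W) = √(W - 4)/(-⅑) = √(-4 + W)*(-9) = -9*√(-4 + W))
f(w, -4) + 21*y(-1, 7) = -9*√(-4 - 4) + 21*(-2*7) = -18*I*√2 + 21*(-14) = -18*I*√2 - 294 = -294 - 18*I*√2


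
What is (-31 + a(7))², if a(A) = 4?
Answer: 729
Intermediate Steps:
(-31 + a(7))² = (-31 + 4)² = (-27)² = 729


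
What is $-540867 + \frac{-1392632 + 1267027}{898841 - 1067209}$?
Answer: $- \frac{91064569451}{168368} \approx -5.4087 \cdot 10^{5}$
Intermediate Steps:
$-540867 + \frac{-1392632 + 1267027}{898841 - 1067209} = -540867 - \frac{125605}{-168368} = -540867 - - \frac{125605}{168368} = -540867 + \frac{125605}{168368} = - \frac{91064569451}{168368}$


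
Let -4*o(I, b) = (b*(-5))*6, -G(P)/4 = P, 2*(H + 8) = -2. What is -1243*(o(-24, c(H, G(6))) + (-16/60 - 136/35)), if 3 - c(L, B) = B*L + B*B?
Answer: 1545728921/210 ≈ 7.3606e+6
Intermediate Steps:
H = -9 (H = -8 + (1/2)*(-2) = -8 - 1 = -9)
G(P) = -4*P
c(L, B) = 3 - B**2 - B*L (c(L, B) = 3 - (B*L + B*B) = 3 - (B*L + B**2) = 3 - (B**2 + B*L) = 3 + (-B**2 - B*L) = 3 - B**2 - B*L)
o(I, b) = 15*b/2 (o(I, b) = -b*(-5)*6/4 = -(-5*b)*6/4 = -(-15)*b/2 = 15*b/2)
-1243*(o(-24, c(H, G(6))) + (-16/60 - 136/35)) = -1243*(15*(3 - (-4*6)**2 - 1*(-4*6)*(-9))/2 + (-16/60 - 136/35)) = -1243*(15*(3 - 1*(-24)**2 - 1*(-24)*(-9))/2 + (-16*1/60 - 136*1/35)) = -1243*(15*(3 - 1*576 - 216)/2 + (-4/15 - 136/35)) = -1243*(15*(3 - 576 - 216)/2 - 436/105) = -1243*((15/2)*(-789) - 436/105) = -1243*(-11835/2 - 436/105) = -1243*(-1243547/210) = 1545728921/210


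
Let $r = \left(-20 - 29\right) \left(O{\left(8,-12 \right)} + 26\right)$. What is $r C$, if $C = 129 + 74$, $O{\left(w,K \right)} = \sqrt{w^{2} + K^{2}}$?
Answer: $-258622 - 39788 \sqrt{13} \approx -4.0208 \cdot 10^{5}$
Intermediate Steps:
$O{\left(w,K \right)} = \sqrt{K^{2} + w^{2}}$
$r = -1274 - 196 \sqrt{13}$ ($r = \left(-20 - 29\right) \left(\sqrt{\left(-12\right)^{2} + 8^{2}} + 26\right) = - 49 \left(\sqrt{144 + 64} + 26\right) = - 49 \left(\sqrt{208} + 26\right) = - 49 \left(4 \sqrt{13} + 26\right) = - 49 \left(26 + 4 \sqrt{13}\right) = -1274 - 196 \sqrt{13} \approx -1980.7$)
$C = 203$
$r C = \left(-1274 - 196 \sqrt{13}\right) 203 = -258622 - 39788 \sqrt{13}$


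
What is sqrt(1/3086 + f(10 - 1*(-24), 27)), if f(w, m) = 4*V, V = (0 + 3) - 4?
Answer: I*sqrt(38090498)/3086 ≈ 1.9999*I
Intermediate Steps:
V = -1 (V = 3 - 4 = -1)
f(w, m) = -4 (f(w, m) = 4*(-1) = -4)
sqrt(1/3086 + f(10 - 1*(-24), 27)) = sqrt(1/3086 - 4) = sqrt(-12343/3086) = I*sqrt(38090498)/3086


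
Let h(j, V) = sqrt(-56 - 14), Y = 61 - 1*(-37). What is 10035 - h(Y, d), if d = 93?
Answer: 10035 - I*sqrt(70) ≈ 10035.0 - 8.3666*I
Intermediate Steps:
Y = 98 (Y = 61 + 37 = 98)
h(j, V) = I*sqrt(70) (h(j, V) = sqrt(-70) = I*sqrt(70))
10035 - h(Y, d) = 10035 - I*sqrt(70)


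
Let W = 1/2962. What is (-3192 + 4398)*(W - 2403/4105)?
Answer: -4289489343/6079505 ≈ -705.57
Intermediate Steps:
W = 1/2962 ≈ 0.00033761
(-3192 + 4398)*(W - 2403/4105) = (-3192 + 4398)*(1/2962 - 2403/4105) = 1206*(1/2962 - 2403*1/4105) = 1206*(1/2962 - 2403/4105) = 1206*(-7113581/12159010) = -4289489343/6079505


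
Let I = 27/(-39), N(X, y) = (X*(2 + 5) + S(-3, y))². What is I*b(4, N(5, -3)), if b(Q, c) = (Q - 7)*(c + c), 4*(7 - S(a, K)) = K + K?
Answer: 204363/26 ≈ 7860.1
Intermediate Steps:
S(a, K) = 7 - K/2 (S(a, K) = 7 - (K + K)/4 = 7 - K/2)
N(X, y) = (7 + 7*X - y/2)² (N(X, y) = (X*(2 + 5) + (7 - y/2))² = (X*7 + (7 - y/2))² = (7*X + (7 - y/2))² = (7 + 7*X - y/2)²)
b(Q, c) = 2*c*(-7 + Q) (b(Q, c) = (-7 + Q)*(2*c) = 2*c*(-7 + Q))
I = -9/13 (I = 27*(-1/39) = -9/13 ≈ -0.69231)
I*b(4, N(5, -3)) = -18*(14 - 1*(-3) + 14*5)²/4*(-7 + 4)/13 = -18*(14 + 3 + 70)²/4*(-3)/13 = -18*(¼)*87²*(-3)/13 = -18*(¼)*7569*(-3)/13 = -18*7569*(-3)/(13*4) = -9/13*(-22707/2) = 204363/26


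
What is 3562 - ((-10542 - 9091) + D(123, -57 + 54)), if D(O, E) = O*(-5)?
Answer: 23810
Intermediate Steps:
D(O, E) = -5*O
3562 - ((-10542 - 9091) + D(123, -57 + 54)) = 3562 - ((-10542 - 9091) - 5*123) = 3562 - (-19633 - 615) = 3562 - 1*(-20248) = 3562 + 20248 = 23810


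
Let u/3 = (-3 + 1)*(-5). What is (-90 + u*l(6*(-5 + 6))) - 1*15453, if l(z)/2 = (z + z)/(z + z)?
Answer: -15483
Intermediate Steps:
l(z) = 2 (l(z) = 2*((z + z)/(z + z)) = 2*((2*z)/((2*z))) = 2*((2*z)*(1/(2*z))) = 2*1 = 2)
u = 30 (u = 3*((-3 + 1)*(-5)) = 3*(-2*(-5)) = 3*10 = 30)
(-90 + u*l(6*(-5 + 6))) - 1*15453 = (-90 + 30*2) - 1*15453 = (-90 + 60) - 15453 = -30 - 15453 = -15483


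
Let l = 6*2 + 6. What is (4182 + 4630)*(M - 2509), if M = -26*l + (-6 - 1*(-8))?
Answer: -26215700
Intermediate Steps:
l = 18 (l = 12 + 6 = 18)
M = -466 (M = -26*18 + (-6 - 1*(-8)) = -468 + (-6 + 8) = -468 + 2 = -466)
(4182 + 4630)*(M - 2509) = (4182 + 4630)*(-466 - 2509) = 8812*(-2975) = -26215700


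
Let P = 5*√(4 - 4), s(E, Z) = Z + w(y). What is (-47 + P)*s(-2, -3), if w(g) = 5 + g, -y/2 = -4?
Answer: -470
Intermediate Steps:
y = 8 (y = -2*(-4) = 8)
s(E, Z) = 13 + Z (s(E, Z) = Z + (5 + 8) = Z + 13 = 13 + Z)
P = 0 (P = 5*√0 = 5*0 = 0)
(-47 + P)*s(-2, -3) = (-47 + 0)*(13 - 3) = -47*10 = -470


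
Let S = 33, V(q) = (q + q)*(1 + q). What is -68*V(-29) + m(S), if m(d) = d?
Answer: -110399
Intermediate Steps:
V(q) = 2*q*(1 + q) (V(q) = (2*q)*(1 + q) = 2*q*(1 + q))
-68*V(-29) + m(S) = -136*(-29)*(1 - 29) + 33 = -136*(-29)*(-28) + 33 = -68*1624 + 33 = -110432 + 33 = -110399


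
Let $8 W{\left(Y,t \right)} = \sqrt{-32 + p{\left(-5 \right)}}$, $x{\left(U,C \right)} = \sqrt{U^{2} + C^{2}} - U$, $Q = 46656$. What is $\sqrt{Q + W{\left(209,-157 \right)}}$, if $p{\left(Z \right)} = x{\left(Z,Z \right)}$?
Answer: $\frac{\sqrt{746496 + 2 i \sqrt{27 - 5 \sqrt{2}}}}{4} \approx 216.0 + 0.0012917 i$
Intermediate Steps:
$x{\left(U,C \right)} = \sqrt{C^{2} + U^{2}} - U$
$p{\left(Z \right)} = - Z + \sqrt{2} \sqrt{Z^{2}}$ ($p{\left(Z \right)} = \sqrt{Z^{2} + Z^{2}} - Z = \sqrt{2 Z^{2}} - Z = \sqrt{2} \sqrt{Z^{2}} - Z = - Z + \sqrt{2} \sqrt{Z^{2}}$)
$W{\left(Y,t \right)} = \frac{\sqrt{-27 + 5 \sqrt{2}}}{8}$ ($W{\left(Y,t \right)} = \frac{\sqrt{-32 - \left(-5 - \sqrt{2} \sqrt{\left(-5\right)^{2}}\right)}}{8} = \frac{\sqrt{-32 + \left(5 + \sqrt{2} \sqrt{25}\right)}}{8} = \frac{\sqrt{-32 + \left(5 + \sqrt{2} \cdot 5\right)}}{8} = \frac{\sqrt{-32 + \left(5 + 5 \sqrt{2}\right)}}{8} = \frac{\sqrt{-27 + 5 \sqrt{2}}}{8}$)
$\sqrt{Q + W{\left(209,-157 \right)}} = \sqrt{46656 + \frac{\sqrt{-27 + 5 \sqrt{2}}}{8}}$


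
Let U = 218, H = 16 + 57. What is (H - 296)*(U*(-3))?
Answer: 145842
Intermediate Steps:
H = 73
(H - 296)*(U*(-3)) = (73 - 296)*(218*(-3)) = -223*(-654) = 145842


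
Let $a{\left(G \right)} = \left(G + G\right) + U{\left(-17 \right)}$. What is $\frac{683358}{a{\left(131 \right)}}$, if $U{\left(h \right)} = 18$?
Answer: $\frac{341679}{140} \approx 2440.6$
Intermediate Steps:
$a{\left(G \right)} = 18 + 2 G$ ($a{\left(G \right)} = \left(G + G\right) + 18 = 2 G + 18 = 18 + 2 G$)
$\frac{683358}{a{\left(131 \right)}} = \frac{683358}{18 + 2 \cdot 131} = \frac{683358}{18 + 262} = \frac{683358}{280} = 683358 \cdot \frac{1}{280} = \frac{341679}{140}$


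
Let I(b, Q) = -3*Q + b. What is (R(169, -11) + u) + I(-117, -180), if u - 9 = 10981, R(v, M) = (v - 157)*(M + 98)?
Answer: 12457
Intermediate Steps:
R(v, M) = (-157 + v)*(98 + M)
I(b, Q) = b - 3*Q
u = 10990 (u = 9 + 10981 = 10990)
(R(169, -11) + u) + I(-117, -180) = ((-15386 - 157*(-11) + 98*169 - 11*169) + 10990) + (-117 - 3*(-180)) = ((-15386 + 1727 + 16562 - 1859) + 10990) + (-117 + 540) = (1044 + 10990) + 423 = 12034 + 423 = 12457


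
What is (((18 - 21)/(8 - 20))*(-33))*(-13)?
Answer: 429/4 ≈ 107.25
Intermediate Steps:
(((18 - 21)/(8 - 20))*(-33))*(-13) = (-3/(-12)*(-33))*(-13) = (-3*(-1/12)*(-33))*(-13) = ((1/4)*(-33))*(-13) = -33/4*(-13) = 429/4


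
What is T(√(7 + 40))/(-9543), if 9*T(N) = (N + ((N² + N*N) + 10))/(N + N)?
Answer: -1/171774 - 52*√47/4036689 ≈ -9.4135e-5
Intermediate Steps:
T(N) = (10 + N + 2*N²)/(18*N) (T(N) = ((N + ((N² + N*N) + 10))/(N + N))/9 = ((N + ((N² + N²) + 10))/((2*N)))/9 = ((N + (2*N² + 10))*(1/(2*N)))/9 = ((N + (10 + 2*N²))*(1/(2*N)))/9 = ((10 + N + 2*N²)*(1/(2*N)))/9 = ((10 + N + 2*N²)/(2*N))/9 = (10 + N + 2*N²)/(18*N))
T(√(7 + 40))/(-9543) = ((10 + √(7 + 40)*(1 + 2*√(7 + 40)))/(18*(√(7 + 40))))/(-9543) = ((10 + √47*(1 + 2*√47))/(18*(√47)))*(-1/9543) = ((√47/47)*(10 + √47*(1 + 2*√47))/18)*(-1/9543) = (√47*(10 + √47*(1 + 2*√47))/846)*(-1/9543) = -√47*(10 + √47*(1 + 2*√47))/8073378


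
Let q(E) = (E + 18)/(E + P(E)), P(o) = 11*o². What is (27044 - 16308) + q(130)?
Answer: 998609114/93015 ≈ 10736.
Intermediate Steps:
q(E) = (18 + E)/(E + 11*E²) (q(E) = (E + 18)/(E + 11*E²) = (18 + E)/(E + 11*E²))
(27044 - 16308) + q(130) = (27044 - 16308) + (18 + 130)/(130*(1 + 11*130)) = 10736 + (1/130)*148/(1 + 1430) = 10736 + (1/130)*148/1431 = 10736 + (1/130)*(1/1431)*148 = 10736 + 74/93015 = 998609114/93015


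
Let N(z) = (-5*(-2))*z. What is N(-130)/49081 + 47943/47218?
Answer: 2291706983/2317506658 ≈ 0.98887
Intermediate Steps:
N(z) = 10*z
N(-130)/49081 + 47943/47218 = (10*(-130))/49081 + 47943/47218 = -1300*1/49081 + 47943*(1/47218) = -1300/49081 + 47943/47218 = 2291706983/2317506658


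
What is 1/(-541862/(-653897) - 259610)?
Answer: -653897/169757658308 ≈ -3.8519e-6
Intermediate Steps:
1/(-541862/(-653897) - 259610) = 1/(-541862*(-1/653897) - 259610) = 1/(541862/653897 - 259610) = 1/(-169757658308/653897) = -653897/169757658308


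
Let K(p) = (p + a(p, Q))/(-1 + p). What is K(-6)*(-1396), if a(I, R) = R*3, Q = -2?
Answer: -16752/7 ≈ -2393.1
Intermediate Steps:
a(I, R) = 3*R
K(p) = (-6 + p)/(-1 + p) (K(p) = (p + 3*(-2))/(-1 + p) = (p - 6)/(-1 + p) = (-6 + p)/(-1 + p))
K(-6)*(-1396) = ((-6 - 6)/(-1 - 6))*(-1396) = (-12/(-7))*(-1396) = -⅐*(-12)*(-1396) = (12/7)*(-1396) = -16752/7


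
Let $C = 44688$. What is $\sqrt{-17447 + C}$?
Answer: $\sqrt{27241} \approx 165.05$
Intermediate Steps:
$\sqrt{-17447 + C} = \sqrt{-17447 + 44688} = \sqrt{27241}$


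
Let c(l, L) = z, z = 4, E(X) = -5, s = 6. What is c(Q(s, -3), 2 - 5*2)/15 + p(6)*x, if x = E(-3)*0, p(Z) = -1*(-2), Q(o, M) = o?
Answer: 4/15 ≈ 0.26667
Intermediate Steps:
c(l, L) = 4
p(Z) = 2
x = 0 (x = -5*0 = 0)
c(Q(s, -3), 2 - 5*2)/15 + p(6)*x = 4/15 + 2*0 = 4*(1/15) + 0 = 4/15 + 0 = 4/15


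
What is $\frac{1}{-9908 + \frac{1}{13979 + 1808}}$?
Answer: $- \frac{15787}{156417595} \approx -0.00010093$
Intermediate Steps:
$\frac{1}{-9908 + \frac{1}{13979 + 1808}} = \frac{1}{-9908 + \frac{1}{15787}} = \frac{1}{- \frac{156417595}{15787}} = - \frac{15787}{156417595}$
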